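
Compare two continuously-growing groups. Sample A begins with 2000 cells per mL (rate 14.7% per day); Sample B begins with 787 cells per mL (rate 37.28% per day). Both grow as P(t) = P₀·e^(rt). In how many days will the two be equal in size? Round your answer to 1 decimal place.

2000·e^(0.147t) = 787·e^(0.3728t)
2000/787 = e^((0.3728 − 0.147)t) → ln(2.5413) = 0.2258·t
t = 0.93267 / 0.2258

t ≈ 4.1 days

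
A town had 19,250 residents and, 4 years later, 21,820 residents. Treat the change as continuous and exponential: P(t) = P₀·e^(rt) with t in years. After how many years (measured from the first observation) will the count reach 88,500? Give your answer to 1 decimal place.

r = ln(21820/19250) / 4 ≈ 0.031329 per year
t = ln(88500/19250) / r = 1.52549 / 0.031329 ≈ 48.693

t ≈ 48.7 years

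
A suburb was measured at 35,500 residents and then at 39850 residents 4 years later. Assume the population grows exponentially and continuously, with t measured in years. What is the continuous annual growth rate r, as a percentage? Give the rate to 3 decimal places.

39850 = 35500 · e^(r·4)
e^(4r) = 39850/35500 = 1.12254
r = ln(1.12254) / 4 = 0.11559 / 4

r ≈ 2.890% per year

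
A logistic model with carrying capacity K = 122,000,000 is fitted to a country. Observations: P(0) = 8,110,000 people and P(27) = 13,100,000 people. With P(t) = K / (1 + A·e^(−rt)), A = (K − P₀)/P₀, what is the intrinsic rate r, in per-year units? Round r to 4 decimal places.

A = (122000000 − 8110000)/8110000 = 14.04316
13100000 = 122000000/(1 + 14.04316·e^(−r·27)) → e^(−27r) = (9.31298 − 1)/14.04316 = 0.591959
r = −ln(0.591959)/27 = 0.52432/27

r ≈ 0.0194 per year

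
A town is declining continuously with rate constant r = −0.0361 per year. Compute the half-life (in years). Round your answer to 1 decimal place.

half-life ≈ 19.2 years

half-life = ln(2) / |r| = 0.69315 / 0.0361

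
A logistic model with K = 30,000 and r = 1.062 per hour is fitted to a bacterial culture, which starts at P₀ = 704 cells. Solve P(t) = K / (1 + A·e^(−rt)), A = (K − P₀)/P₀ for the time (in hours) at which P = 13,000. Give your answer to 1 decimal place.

A = (30000 − 704)/704 = 41.61364
13000 = 30000/(1 + 41.61364·e^(−1.062t)) → 1 + 41.61364·e^(−1.062t) = 2.30769
e^(−1.062t) = 0.031425 → t = ln(31.82219)/1.062 = 3.46016/1.062

t ≈ 3.3 hours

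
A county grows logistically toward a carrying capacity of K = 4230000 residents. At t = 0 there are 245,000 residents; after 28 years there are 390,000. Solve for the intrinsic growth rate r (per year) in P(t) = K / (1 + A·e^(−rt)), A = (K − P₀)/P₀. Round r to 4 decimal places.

A = (4230000 − 245000)/245000 = 16.26531
390000 = 4230000/(1 + 16.26531·e^(−r·28)) → e^(−28r) = (10.84615 − 1)/16.26531 = 0.605347
r = −ln(0.605347)/28 = 0.50195/28

r ≈ 0.0179 per year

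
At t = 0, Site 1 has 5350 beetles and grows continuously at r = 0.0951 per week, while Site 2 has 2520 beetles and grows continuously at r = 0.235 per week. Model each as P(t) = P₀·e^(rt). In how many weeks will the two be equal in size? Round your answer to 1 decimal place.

5350·e^(0.0951t) = 2520·e^(0.235t)
5350/2520 = e^((0.235 − 0.0951)t) → ln(2.12302) = 0.1399·t
t = 0.75284 / 0.1399

t ≈ 5.4 weeks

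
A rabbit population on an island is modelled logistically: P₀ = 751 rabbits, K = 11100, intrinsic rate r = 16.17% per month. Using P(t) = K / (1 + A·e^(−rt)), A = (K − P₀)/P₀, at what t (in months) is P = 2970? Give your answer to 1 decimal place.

t ≈ 10.0 months

A = (11100 − 751)/751 = 13.78029
2970 = 11100/(1 + 13.78029·e^(−0.1617t)) → 1 + 13.78029·e^(−0.1617t) = 3.73737
e^(−0.1617t) = 0.198644 → t = ln(5.03413)/0.1617 = 1.61624/0.1617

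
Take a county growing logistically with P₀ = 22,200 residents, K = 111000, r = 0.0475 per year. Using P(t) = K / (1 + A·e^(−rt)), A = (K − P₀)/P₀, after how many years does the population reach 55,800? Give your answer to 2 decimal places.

A = (111000 − 22200)/22200 = 4
55800 = 111000/(1 + 4·e^(−0.0475t)) → 1 + 4·e^(−0.0475t) = 1.98925
e^(−0.0475t) = 0.247312 → t = ln(4.04348)/0.0475 = 1.39711/0.0475

t ≈ 29.41 years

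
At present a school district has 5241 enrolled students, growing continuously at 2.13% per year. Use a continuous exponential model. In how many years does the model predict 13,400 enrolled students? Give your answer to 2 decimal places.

13400 = 5241 · e^(0.0213·t)
t = ln(13400/5241) / 0.0213 = ln(2.55676) / 0.0213 = 0.93874 / 0.0213

t ≈ 44.07 years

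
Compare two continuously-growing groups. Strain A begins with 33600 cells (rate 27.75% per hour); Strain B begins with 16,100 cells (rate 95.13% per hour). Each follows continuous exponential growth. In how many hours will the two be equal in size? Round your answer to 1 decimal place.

33600·e^(0.2775t) = 16100·e^(0.9513t)
33600/16100 = e^((0.9513 − 0.2775)t) → ln(2.08696) = 0.6738·t
t = 0.73571 / 0.6738

t ≈ 1.1 hours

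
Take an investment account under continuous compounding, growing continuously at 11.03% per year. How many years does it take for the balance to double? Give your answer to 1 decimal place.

doubling time ≈ 6.3 years

doubling time = ln(2) / |r| = 0.69315 / 0.1103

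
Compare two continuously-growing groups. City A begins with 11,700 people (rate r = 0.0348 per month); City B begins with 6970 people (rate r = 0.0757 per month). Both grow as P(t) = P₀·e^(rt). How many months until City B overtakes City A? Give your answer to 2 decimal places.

t ≈ 12.66 months

11700·e^(0.0348t) = 6970·e^(0.0757t)
11700/6970 = e^((0.0757 − 0.0348)t) → ln(1.67862) = 0.0409·t
t = 0.51797 / 0.0409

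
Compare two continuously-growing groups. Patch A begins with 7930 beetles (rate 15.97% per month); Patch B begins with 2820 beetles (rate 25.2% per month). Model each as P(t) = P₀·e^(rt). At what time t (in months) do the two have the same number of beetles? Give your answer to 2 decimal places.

7930·e^(0.1597t) = 2820·e^(0.252t)
7930/2820 = e^((0.252 − 0.1597)t) → ln(2.81206) = 0.0923·t
t = 1.03392 / 0.0923

t ≈ 11.20 months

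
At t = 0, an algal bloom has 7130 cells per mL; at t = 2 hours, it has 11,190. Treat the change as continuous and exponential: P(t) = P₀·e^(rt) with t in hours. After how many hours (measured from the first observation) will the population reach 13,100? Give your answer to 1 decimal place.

r = ln(11190/7130) / 2 ≈ 0.225355 per hour
t = ln(13100/7130) / r = 0.6083 / 0.225355 ≈ 2.699

t ≈ 2.7 hours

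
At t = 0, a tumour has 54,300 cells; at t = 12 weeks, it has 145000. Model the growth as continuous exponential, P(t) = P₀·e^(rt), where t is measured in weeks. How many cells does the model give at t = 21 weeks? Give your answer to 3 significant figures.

r = ln(145000/54300) / 12 ≈ 0.081851 per week
P(21) = 54300 · e^(0.081851·21) = 54300 · 5.5782 ≈ 302896.41

≈ 303,000 cells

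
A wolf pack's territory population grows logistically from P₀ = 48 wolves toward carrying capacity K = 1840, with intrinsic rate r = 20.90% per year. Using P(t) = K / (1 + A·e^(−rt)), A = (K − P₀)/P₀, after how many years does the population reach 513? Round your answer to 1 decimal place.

t ≈ 12.8 years

A = (1840 − 48)/48 = 37.33333
513 = 1840/(1 + 37.33333·e^(−0.209t)) → 1 + 37.33333·e^(−0.209t) = 3.58674
e^(−0.209t) = 0.069288 → t = ln(14.43255)/0.209 = 2.66949/0.209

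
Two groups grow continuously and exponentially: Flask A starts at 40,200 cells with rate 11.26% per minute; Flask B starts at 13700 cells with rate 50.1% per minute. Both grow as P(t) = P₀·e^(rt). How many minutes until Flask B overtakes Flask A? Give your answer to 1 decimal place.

t ≈ 2.8 minutes

40200·e^(0.1126t) = 13700·e^(0.501t)
40200/13700 = e^((0.501 − 0.1126)t) → ln(2.93431) = 0.3884·t
t = 1.07647 / 0.3884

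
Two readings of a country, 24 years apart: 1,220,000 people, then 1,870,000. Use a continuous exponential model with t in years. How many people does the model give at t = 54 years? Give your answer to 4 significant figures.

r = ln(1870000/1220000) / 24 ≈ 0.017795 per year
P(54) = 1220000 · e^(0.017795·54) = 1220000 · 2.61417 ≈ 3189288.64

≈ 3,189,000 people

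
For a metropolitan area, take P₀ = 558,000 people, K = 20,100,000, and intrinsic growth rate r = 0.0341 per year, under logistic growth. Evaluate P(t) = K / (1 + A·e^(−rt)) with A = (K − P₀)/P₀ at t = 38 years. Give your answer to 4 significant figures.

A = (20100000 − 558000)/558000 = 35.02151
P(38) = 20100000 / (1 + 35.02151·e^(−0.0341·38)) = 20100000 / (1 + 35.02151·0.273679)
= 20100000 / 10.58464 ≈ 1898977.29

≈ 1,899,000 people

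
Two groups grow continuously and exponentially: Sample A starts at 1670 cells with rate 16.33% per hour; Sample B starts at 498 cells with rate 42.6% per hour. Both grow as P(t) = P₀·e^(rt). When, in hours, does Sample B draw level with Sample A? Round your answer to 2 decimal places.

t ≈ 4.61 hours

1670·e^(0.1633t) = 498·e^(0.426t)
1670/498 = e^((0.426 − 0.1633)t) → ln(3.35341) = 0.2627·t
t = 1.20998 / 0.2627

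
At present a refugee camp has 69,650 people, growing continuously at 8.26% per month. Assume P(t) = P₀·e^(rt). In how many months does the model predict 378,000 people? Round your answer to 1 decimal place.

378000 = 69650 · e^(0.0826·t)
t = ln(378000/69650) / 0.0826 = ln(5.42714) / 0.0826 = 1.69141 / 0.0826

t ≈ 20.5 months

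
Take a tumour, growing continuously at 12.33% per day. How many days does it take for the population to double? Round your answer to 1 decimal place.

doubling time ≈ 5.6 days

doubling time = ln(2) / |r| = 0.69315 / 0.1233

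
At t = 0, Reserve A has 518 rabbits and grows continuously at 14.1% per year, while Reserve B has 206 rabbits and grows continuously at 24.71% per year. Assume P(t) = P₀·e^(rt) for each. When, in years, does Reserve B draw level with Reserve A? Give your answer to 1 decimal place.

t ≈ 8.7 years

518·e^(0.141t) = 206·e^(0.2471t)
518/206 = e^((0.2471 − 0.141)t) → ln(2.51456) = 0.1061·t
t = 0.9221 / 0.1061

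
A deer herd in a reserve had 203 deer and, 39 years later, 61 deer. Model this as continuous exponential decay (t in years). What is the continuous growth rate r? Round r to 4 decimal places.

r ≈ -0.0308 per year

61 = 203 · e^(r·39)
e^(39r) = 61/203 = 0.30049
r = ln(0.30049) / 39 = -1.20233 / 39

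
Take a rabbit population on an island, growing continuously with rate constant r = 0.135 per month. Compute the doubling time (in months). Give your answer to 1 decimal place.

doubling time ≈ 5.1 months

doubling time = ln(2) / |r| = 0.69315 / 0.135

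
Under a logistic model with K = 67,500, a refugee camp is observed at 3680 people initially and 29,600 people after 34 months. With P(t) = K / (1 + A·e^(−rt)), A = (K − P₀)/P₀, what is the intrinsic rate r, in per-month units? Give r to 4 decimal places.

A = (67500 − 3680)/3680 = 17.34239
29600 = 67500/(1 + 17.34239·e^(−r·34)) → e^(−34r) = (2.28041 − 1)/17.34239 = 0.073831
r = −ln(0.073831)/34 = 2.60598/34

r ≈ 0.0766 per month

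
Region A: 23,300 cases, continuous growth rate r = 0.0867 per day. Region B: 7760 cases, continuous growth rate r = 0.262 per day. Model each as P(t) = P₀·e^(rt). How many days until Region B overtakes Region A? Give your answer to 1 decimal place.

23300·e^(0.0867t) = 7760·e^(0.262t)
23300/7760 = e^((0.262 − 0.0867)t) → ln(3.00258) = 0.1753·t
t = 1.09947 / 0.1753

t ≈ 6.3 days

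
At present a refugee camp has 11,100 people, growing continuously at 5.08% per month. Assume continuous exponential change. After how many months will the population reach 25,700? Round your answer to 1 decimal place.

t ≈ 16.5 months

25700 = 11100 · e^(0.0508·t)
t = ln(25700/11100) / 0.0508 = ln(2.31532) / 0.0508 = 0.83955 / 0.0508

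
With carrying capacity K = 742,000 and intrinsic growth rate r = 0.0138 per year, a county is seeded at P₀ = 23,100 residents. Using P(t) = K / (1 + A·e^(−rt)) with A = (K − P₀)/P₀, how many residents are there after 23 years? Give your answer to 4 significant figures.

≈ 31,360 residents

A = (742000 − 23100)/23100 = 31.12121
P(23) = 742000 / (1 + 31.12121·e^(−0.0138·23)) = 742000 / (1 + 31.12121·0.728039)
= 742000 / 23.65747 ≈ 31364.3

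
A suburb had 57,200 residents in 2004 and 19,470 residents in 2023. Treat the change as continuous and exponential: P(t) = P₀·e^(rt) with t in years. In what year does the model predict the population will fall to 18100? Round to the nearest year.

r = ln(19470/57200) / 19 = -1.07768/19 ≈ -0.05672 per year
t = ln(18100/57200) / r = -1.15064/-0.05672 ≈ 20.29 years after 2004

year 2024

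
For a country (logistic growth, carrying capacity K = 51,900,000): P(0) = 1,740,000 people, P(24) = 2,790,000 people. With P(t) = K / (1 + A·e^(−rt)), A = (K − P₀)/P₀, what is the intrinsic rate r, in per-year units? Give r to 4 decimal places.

A = (51900000 − 1740000)/1740000 = 28.82759
2790000 = 51900000/(1 + 28.82759·e^(−r·24)) → e^(−24r) = (18.60215 − 1)/28.82759 = 0.610601
r = −ln(0.610601)/24 = 0.49331/24

r ≈ 0.0206 per year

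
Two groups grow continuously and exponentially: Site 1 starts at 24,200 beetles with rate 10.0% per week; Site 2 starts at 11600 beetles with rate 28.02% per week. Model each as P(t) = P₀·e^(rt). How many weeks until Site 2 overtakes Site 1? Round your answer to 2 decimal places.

t ≈ 4.08 weeks

24200·e^(0.1t) = 11600·e^(0.2802t)
24200/11600 = e^((0.2802 − 0.1)t) → ln(2.08621) = 0.1802·t
t = 0.73535 / 0.1802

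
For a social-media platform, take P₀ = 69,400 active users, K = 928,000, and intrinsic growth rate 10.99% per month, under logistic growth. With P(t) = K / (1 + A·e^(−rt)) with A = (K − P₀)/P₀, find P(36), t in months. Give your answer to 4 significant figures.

A = (928000 − 69400)/69400 = 12.37176
P(36) = 928000 / (1 + 12.37176·e^(−0.1099·36)) = 928000 / (1 + 12.37176·0.019132)
= 928000 / 1.23669 ≈ 750387.24

≈ 750,400 active users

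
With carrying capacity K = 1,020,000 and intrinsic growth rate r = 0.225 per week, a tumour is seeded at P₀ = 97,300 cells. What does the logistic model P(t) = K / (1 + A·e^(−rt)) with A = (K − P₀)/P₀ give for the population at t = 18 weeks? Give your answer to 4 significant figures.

A = (1020000 − 97300)/97300 = 9.48304
P(18) = 1020000 / (1 + 9.48304·e^(−0.225·18)) = 1020000 / (1 + 9.48304·0.017422)
= 1020000 / 1.16522 ≈ 875373.34

≈ 875,400 cells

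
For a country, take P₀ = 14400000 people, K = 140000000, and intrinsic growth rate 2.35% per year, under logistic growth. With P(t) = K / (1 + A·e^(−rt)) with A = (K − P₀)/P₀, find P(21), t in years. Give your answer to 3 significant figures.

A = (140000000 − 14400000)/14400000 = 8.72222
P(21) = 140000000 / (1 + 8.72222·e^(−0.0235·21)) = 140000000 / (1 + 8.72222·0.610486)
= 140000000 / 6.32479 ≈ 22135107.86

≈ 22,100,000 people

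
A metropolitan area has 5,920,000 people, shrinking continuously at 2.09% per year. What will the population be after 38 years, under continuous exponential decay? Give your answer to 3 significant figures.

≈ 2,680,000 people

P(38) = 5920000 · e^(-0.0209·38) = 5920000 · e^(-0.7942)
= 5920000 · 0.45194 ≈ 2675500.46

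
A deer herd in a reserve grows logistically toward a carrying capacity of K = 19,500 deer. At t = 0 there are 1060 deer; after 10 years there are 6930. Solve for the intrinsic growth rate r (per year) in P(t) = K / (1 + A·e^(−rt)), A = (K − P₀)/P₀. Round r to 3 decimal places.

A = (19500 − 1060)/1060 = 17.39623
6930 = 19500/(1 + 17.39623·e^(−r·10)) → e^(−10r) = (2.81385 − 1)/17.39623 = 0.104267
r = −ln(0.104267)/10 = 2.2608/10

r ≈ 0.226 per year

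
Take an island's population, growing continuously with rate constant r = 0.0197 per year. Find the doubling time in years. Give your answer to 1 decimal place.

doubling time = ln(2) / |r| = 0.69315 / 0.0197

doubling time ≈ 35.2 years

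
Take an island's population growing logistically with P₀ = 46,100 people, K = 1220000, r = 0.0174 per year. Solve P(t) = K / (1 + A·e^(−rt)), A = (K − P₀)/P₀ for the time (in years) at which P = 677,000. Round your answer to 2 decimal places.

A = (1220000 − 46100)/46100 = 25.46421
677000 = 1220000/(1 + 25.46421·e^(−0.0174t)) → 1 + 25.46421·e^(−0.0174t) = 1.80207
e^(−0.0174t) = 0.031498 → t = ln(31.74819)/0.0174 = 3.45784/0.0174

t ≈ 198.73 years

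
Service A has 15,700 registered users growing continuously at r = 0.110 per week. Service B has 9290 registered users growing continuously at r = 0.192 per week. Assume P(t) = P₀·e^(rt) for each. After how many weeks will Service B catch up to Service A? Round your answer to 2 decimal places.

15700·e^(0.11t) = 9290·e^(0.192t)
15700/9290 = e^((0.192 − 0.11)t) → ln(1.68999) = 0.082·t
t = 0.52472 / 0.082

t ≈ 6.40 weeks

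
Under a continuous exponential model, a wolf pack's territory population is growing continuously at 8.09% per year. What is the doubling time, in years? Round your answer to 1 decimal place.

doubling time = ln(2) / |r| = 0.69315 / 0.0809

doubling time ≈ 8.6 years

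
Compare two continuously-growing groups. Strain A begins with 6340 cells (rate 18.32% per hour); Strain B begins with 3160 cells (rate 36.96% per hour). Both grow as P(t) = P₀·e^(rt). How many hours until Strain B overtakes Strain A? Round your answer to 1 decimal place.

t ≈ 3.7 hours

6340·e^(0.1832t) = 3160·e^(0.3696t)
6340/3160 = e^((0.3696 − 0.1832)t) → ln(2.00633) = 0.1864·t
t = 0.69631 / 0.1864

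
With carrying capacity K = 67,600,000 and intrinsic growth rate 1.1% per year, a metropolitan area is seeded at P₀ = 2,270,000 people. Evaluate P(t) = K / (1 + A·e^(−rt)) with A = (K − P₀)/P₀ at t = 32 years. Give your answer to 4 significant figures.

≈ 3,183,000 people

A = (67600000 − 2270000)/2270000 = 28.77974
P(32) = 67600000 / (1 + 28.77974·e^(−0.011·32)) = 67600000 / (1 + 28.77974·0.70328)
= 67600000 / 21.24022 ≈ 3182641.83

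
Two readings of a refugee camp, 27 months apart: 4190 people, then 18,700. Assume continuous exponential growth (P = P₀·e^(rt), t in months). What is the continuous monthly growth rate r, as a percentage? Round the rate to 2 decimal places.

18700 = 4190 · e^(r·27)
e^(27r) = 18700/4190 = 4.46301
r = ln(4.46301) / 27 = 1.49582 / 27

r ≈ 5.54% per month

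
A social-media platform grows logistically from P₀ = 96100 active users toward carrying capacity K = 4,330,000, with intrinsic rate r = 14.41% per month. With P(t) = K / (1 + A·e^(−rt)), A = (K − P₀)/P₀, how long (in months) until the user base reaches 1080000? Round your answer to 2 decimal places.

t ≈ 18.62 months

A = (4330000 − 96100)/96100 = 44.05723
1080000 = 4330000/(1 + 44.05723·e^(−0.1441t)) → 1 + 44.05723·e^(−0.1441t) = 4.00926
e^(−0.1441t) = 0.068303 → t = ln(14.64056)/0.1441 = 2.6838/0.1441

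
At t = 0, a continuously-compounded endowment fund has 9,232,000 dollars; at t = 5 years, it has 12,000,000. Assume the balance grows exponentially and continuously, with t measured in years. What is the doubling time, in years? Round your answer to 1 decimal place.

doubling time ≈ 13.2 years

r = ln(12000000/9232000) / 5 = ln(1.29983) / 5 ≈ 0.052446 per year
doubling time = ln 2 / |r| = 0.69315 / 0.052446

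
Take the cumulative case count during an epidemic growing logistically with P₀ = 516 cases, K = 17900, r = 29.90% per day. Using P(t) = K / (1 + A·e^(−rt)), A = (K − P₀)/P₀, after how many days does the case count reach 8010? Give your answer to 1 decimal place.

A = (17900 − 516)/516 = 33.68992
8010 = 17900/(1 + 33.68992·e^(−0.299t)) → 1 + 33.68992·e^(−0.299t) = 2.23471
e^(−0.299t) = 0.036649 → t = ln(27.28577)/0.299 = 3.30637/0.299

t ≈ 11.1 days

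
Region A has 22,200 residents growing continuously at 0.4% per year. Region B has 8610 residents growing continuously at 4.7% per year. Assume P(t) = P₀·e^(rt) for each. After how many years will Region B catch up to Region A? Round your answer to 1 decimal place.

22200·e^(0.004t) = 8610·e^(0.047t)
22200/8610 = e^((0.047 − 0.004)t) → ln(2.5784) = 0.043·t
t = 0.94717 / 0.043

t ≈ 22.0 years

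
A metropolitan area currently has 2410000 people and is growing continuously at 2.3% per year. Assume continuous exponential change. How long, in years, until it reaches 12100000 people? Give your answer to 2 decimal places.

12100000 = 2410000 · e^(0.023·t)
t = ln(12100000/2410000) / 0.023 = ln(5.02075) / 0.023 = 1.61358 / 0.023

t ≈ 70.16 years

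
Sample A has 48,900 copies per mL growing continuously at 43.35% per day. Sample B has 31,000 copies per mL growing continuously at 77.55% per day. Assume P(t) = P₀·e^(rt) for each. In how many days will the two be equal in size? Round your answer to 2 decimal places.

48900·e^(0.4335t) = 31000·e^(0.7755t)
48900/31000 = e^((0.7755 − 0.4335)t) → ln(1.57742) = 0.342·t
t = 0.45579 / 0.342

t ≈ 1.33 days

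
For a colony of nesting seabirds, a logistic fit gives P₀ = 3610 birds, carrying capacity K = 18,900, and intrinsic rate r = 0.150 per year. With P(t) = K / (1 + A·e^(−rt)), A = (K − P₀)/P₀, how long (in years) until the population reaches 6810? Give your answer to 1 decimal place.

t ≈ 5.8 years

A = (18900 − 3610)/3610 = 4.23546
6810 = 18900/(1 + 4.23546·e^(−0.15t)) → 1 + 4.23546·e^(−0.15t) = 2.77533
e^(−0.15t) = 0.419159 → t = ln(2.38573)/0.15 = 0.8695/0.15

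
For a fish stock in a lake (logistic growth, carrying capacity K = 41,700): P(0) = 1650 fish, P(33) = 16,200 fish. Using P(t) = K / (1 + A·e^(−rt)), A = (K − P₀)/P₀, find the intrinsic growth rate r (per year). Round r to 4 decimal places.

r ≈ 0.0829 per year

A = (41700 − 1650)/1650 = 24.27273
16200 = 41700/(1 + 24.27273·e^(−r·33)) → e^(−33r) = (2.57407 − 1)/24.27273 = 0.064849
r = −ln(0.064849)/33 = 2.73569/33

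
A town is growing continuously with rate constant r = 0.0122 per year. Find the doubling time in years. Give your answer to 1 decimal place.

doubling time = ln(2) / |r| = 0.69315 / 0.0122

doubling time ≈ 56.8 years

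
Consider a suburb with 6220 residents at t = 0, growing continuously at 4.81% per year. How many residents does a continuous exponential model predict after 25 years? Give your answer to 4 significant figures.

P(25) = 6220 · e^(0.0481·25) = 6220 · e^(1.2025)
= 6220 · 3.32843 ≈ 20702.82

≈ 20,700 residents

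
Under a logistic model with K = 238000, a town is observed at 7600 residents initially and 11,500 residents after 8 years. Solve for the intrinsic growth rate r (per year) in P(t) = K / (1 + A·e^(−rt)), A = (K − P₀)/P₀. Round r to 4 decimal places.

r ≈ 0.0539 per year

A = (238000 − 7600)/7600 = 30.31579
11500 = 238000/(1 + 30.31579·e^(−r·8)) → e^(−8r) = (20.69565 − 1)/30.31579 = 0.649683
r = −ln(0.649683)/8 = 0.43127/8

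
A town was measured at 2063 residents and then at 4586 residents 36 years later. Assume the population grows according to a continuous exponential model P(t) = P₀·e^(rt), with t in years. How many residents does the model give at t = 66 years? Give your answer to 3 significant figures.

r = ln(4586/2063) / 36 ≈ 0.02219 per year
P(66) = 2063 · e^(0.02219·66) = 2063 · 4.32561 ≈ 8923.73

≈ 8,920 residents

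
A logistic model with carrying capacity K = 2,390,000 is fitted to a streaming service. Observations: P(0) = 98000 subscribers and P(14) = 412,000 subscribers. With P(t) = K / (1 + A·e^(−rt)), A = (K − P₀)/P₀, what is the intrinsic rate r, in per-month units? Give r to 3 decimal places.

r ≈ 0.113 per month

A = (2390000 − 98000)/98000 = 23.38776
412000 = 2390000/(1 + 23.38776·e^(−r·14)) → e^(−14r) = (5.80097 − 1)/23.38776 = 0.205277
r = −ln(0.205277)/14 = 1.58339/14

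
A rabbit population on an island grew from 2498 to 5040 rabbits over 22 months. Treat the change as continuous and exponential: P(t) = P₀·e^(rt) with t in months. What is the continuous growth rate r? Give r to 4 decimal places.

5040 = 2498 · e^(r·22)
e^(22r) = 5040/2498 = 2.01761
r = ln(2.01761) / 22 = 0.70192 / 22

r ≈ 0.0319 per month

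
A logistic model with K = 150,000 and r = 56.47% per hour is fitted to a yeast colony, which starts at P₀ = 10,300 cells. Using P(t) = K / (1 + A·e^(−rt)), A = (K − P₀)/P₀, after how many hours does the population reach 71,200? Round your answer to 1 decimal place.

t ≈ 4.4 hours

A = (150000 − 10300)/10300 = 13.56311
71200 = 150000/(1 + 13.56311·e^(−0.5647t)) → 1 + 13.56311·e^(−0.5647t) = 2.10674
e^(−0.5647t) = 0.081599 → t = ln(12.25499)/0.5647 = 2.50593/0.5647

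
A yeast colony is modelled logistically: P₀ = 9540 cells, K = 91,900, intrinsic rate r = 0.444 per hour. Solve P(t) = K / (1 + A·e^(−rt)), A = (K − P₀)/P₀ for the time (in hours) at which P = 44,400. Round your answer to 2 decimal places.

t ≈ 4.70 hours

A = (91900 − 9540)/9540 = 8.63312
44400 = 91900/(1 + 8.63312·e^(−0.444t)) → 1 + 8.63312·e^(−0.444t) = 2.06982
e^(−0.444t) = 0.12392 → t = ln(8.0697)/0.444 = 2.08812/0.444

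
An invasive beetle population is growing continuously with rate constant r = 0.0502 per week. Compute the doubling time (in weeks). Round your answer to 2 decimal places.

doubling time ≈ 13.81 weeks

doubling time = ln(2) / |r| = 0.69315 / 0.0502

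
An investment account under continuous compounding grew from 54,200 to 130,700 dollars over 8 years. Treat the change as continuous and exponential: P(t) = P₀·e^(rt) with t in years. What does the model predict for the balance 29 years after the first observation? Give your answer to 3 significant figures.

≈ 1,320,000 dollars

r = ln(130700/54200) / 8 ≈ 0.110028 per year
P(29) = 54200 · e^(0.110028·29) = 54200 · 24.30813 ≈ 1317500.77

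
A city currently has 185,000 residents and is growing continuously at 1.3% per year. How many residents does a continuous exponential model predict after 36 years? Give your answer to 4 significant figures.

≈ 295,400 residents

P(36) = 185000 · e^(0.013·36) = 185000 · e^(0.468)
= 185000 · 1.5968 ≈ 295407.52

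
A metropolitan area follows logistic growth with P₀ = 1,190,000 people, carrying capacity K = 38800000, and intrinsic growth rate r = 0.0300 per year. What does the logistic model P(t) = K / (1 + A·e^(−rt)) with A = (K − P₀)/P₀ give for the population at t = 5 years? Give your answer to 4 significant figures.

≈ 1,376,000 people

A = (38800000 − 1190000)/1190000 = 31.60504
P(5) = 38800000 / (1 + 31.60504·e^(−0.03·5)) = 38800000 / (1 + 31.60504·0.860708)
= 38800000 / 28.20271 ≈ 1375754.23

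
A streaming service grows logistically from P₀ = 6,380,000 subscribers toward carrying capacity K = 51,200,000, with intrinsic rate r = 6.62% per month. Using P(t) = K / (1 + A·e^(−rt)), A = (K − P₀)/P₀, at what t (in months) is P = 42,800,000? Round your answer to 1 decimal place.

A = (51200000 − 6380000)/6380000 = 7.02508
42800000 = 51200000/(1 + 7.02508·e^(−0.0662t)) → 1 + 7.02508·e^(−0.0662t) = 1.19626
e^(−0.0662t) = 0.027937 → t = ln(35.79445)/0.0662 = 3.57779/0.0662

t ≈ 54.0 months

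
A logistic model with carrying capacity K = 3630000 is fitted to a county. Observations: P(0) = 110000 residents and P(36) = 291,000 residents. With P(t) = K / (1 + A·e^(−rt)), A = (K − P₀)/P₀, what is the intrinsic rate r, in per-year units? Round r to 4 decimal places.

A = (3630000 − 110000)/110000 = 32
291000 = 3630000/(1 + 32·e^(−r·36)) → e^(−36r) = (12.47423 − 1)/32 = 0.35857
r = −ln(0.35857)/36 = 1.02563/36

r ≈ 0.0285 per year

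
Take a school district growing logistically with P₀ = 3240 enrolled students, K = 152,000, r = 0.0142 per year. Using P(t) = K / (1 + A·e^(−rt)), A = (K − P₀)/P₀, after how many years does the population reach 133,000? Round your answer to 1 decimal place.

A = (152000 − 3240)/3240 = 45.91358
133000 = 152000/(1 + 45.91358·e^(−0.0142t)) → 1 + 45.91358·e^(−0.0142t) = 1.14286
e^(−0.0142t) = 0.003111 → t = ln(321.39506)/0.0142 = 5.77267/0.0142

t ≈ 406.5 years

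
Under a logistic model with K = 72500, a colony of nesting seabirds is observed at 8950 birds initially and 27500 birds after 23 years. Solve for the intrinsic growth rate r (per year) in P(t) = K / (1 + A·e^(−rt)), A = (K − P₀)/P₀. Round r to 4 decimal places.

r ≈ 0.0638 per year

A = (72500 − 8950)/8950 = 7.10056
27500 = 72500/(1 + 7.10056·e^(−r·23)) → e^(−23r) = (2.63636 − 1)/7.10056 = 0.230456
r = −ln(0.230456)/23 = 1.4677/23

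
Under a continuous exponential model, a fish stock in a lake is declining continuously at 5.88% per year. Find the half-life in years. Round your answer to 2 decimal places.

half-life ≈ 11.79 years

half-life = ln(2) / |r| = 0.69315 / 0.0588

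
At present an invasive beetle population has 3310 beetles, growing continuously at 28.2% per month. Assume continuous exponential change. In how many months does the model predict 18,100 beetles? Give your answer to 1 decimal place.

t ≈ 6.0 months

18100 = 3310 · e^(0.282·t)
t = ln(18100/3310) / 0.282 = ln(5.46828) / 0.282 = 1.69896 / 0.282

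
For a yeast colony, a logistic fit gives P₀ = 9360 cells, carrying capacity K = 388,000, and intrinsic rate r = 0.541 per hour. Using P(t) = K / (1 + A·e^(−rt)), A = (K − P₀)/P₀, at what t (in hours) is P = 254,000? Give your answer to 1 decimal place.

A = (388000 − 9360)/9360 = 40.45299
254000 = 388000/(1 + 40.45299·e^(−0.541t)) → 1 + 40.45299·e^(−0.541t) = 1.52756
e^(−0.541t) = 0.013041 → t = ln(76.67955)/0.541 = 4.33964/0.541

t ≈ 8.0 hours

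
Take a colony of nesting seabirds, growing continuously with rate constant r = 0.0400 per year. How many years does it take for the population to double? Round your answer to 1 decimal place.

doubling time = ln(2) / |r| = 0.69315 / 0.04

doubling time ≈ 17.3 years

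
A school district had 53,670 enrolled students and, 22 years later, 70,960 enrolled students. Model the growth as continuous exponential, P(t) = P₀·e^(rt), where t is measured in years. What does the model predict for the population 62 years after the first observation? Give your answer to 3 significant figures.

r = ln(70960/53670) / 22 ≈ 0.012694 per year
P(62) = 53670 · e^(0.012694·62) = 53670 · 2.19682 ≈ 117903.41

≈ 118,000 enrolled students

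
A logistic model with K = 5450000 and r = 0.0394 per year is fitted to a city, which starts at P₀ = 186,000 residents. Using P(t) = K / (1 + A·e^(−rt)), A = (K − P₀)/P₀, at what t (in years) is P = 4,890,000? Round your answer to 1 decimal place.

A = (5450000 − 186000)/186000 = 28.30108
4890000 = 5450000/(1 + 28.30108·e^(−0.0394t)) → 1 + 28.30108·e^(−0.0394t) = 1.11452
e^(−0.0394t) = 0.004046 → t = ln(247.12903)/0.0394 = 5.50991/0.0394

t ≈ 139.8 years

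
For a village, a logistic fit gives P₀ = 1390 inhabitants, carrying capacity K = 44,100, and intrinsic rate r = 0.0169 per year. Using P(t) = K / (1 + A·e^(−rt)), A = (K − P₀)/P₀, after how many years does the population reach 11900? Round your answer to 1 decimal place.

t ≈ 143.8 years

A = (44100 − 1390)/1390 = 30.72662
11900 = 44100/(1 + 30.72662·e^(−0.0169t)) → 1 + 30.72662·e^(−0.0169t) = 3.70588
e^(−0.0169t) = 0.088063 → t = ln(11.35549)/0.0169 = 2.4297/0.0169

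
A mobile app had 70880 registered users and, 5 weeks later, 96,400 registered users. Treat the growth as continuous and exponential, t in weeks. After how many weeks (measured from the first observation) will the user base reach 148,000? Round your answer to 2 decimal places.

r = ln(96400/70880) / 5 ≈ 0.061504 per week
t = ln(148000/70880) / r = 0.73622 / 0.061504 ≈ 11.97

t ≈ 11.97 weeks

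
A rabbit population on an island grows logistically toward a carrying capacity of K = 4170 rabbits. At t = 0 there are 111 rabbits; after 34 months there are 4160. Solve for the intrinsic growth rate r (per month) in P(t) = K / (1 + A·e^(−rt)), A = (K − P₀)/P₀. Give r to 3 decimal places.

r ≈ 0.283 per month

A = (4170 − 111)/111 = 36.56757
4160 = 4170/(1 + 36.56757·e^(−r·34)) → e^(−34r) = (1.0024 − 1)/36.56757 = 0.000066
r = −ln(0.000066)/34 = 9.62985/34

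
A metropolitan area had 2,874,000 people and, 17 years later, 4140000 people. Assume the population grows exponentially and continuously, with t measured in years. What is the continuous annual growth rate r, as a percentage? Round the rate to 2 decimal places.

r ≈ 2.15% per year

4140000 = 2874000 · e^(r·17)
e^(17r) = 4140000/2874000 = 1.4405
r = ln(1.4405) / 17 = 0.36499 / 17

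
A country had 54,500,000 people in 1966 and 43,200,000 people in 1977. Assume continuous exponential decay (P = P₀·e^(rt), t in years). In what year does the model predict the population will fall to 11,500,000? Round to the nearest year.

r = ln(43200000/54500000) / 11 = -0.23236/11 ≈ -0.021124 per year
t = ln(11500000/54500000) / r = -1.55585/-0.021124 ≈ 73.65 years after 1966

year 2040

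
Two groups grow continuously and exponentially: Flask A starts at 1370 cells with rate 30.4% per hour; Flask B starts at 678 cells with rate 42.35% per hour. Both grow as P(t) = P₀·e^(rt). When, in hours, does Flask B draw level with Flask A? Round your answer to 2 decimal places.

t ≈ 5.89 hours

1370·e^(0.304t) = 678·e^(0.4235t)
1370/678 = e^((0.4235 − 0.304)t) → ln(2.02065) = 0.1195·t
t = 0.70342 / 0.1195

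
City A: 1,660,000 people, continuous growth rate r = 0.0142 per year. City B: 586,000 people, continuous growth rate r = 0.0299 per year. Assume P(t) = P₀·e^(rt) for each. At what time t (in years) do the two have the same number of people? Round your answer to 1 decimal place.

1660000·e^(0.0142t) = 586000·e^(0.0299t)
1660000/586000 = e^((0.0299 − 0.0142)t) → ln(2.83276) = 0.0157·t
t = 1.04125 / 0.0157

t ≈ 66.3 years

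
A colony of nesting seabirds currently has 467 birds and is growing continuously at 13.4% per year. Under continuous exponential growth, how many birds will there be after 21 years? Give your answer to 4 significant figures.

P(21) = 467 · e^(0.134·21) = 467 · e^(2.814)
= 467 · 16.67649 ≈ 7787.92

≈ 7,788 birds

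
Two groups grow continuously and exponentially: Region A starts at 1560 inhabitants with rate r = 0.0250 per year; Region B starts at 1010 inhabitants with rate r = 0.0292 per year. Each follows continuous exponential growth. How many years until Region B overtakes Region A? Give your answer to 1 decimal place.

1560·e^(0.025t) = 1010·e^(0.0292t)
1560/1010 = e^((0.0292 − 0.025)t) → ln(1.54455) = 0.0042·t
t = 0.43474 / 0.0042

t ≈ 103.5 years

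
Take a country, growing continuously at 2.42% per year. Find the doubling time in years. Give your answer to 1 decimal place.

doubling time = ln(2) / |r| = 0.69315 / 0.0242

doubling time ≈ 28.6 years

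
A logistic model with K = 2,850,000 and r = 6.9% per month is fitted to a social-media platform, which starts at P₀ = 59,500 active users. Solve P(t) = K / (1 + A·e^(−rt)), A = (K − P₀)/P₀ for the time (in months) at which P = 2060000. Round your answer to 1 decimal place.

A = (2850000 − 59500)/59500 = 46.89916
2060000 = 2850000/(1 + 46.89916·e^(−0.069t)) → 1 + 46.89916·e^(−0.069t) = 1.3835
e^(−0.069t) = 0.008177 → t = ln(122.29401)/0.069 = 4.80643/0.069

t ≈ 69.7 months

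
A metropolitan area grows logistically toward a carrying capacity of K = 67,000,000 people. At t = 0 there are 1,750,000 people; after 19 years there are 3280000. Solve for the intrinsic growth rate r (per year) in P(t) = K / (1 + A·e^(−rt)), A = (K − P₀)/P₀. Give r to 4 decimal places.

r ≈ 0.0343 per year

A = (67000000 − 1750000)/1750000 = 37.28571
3280000 = 67000000/(1 + 37.28571·e^(−r·19)) → e^(−19r) = (20.42683 − 1)/37.28571 = 0.521026
r = −ln(0.521026)/19 = 0.65196/19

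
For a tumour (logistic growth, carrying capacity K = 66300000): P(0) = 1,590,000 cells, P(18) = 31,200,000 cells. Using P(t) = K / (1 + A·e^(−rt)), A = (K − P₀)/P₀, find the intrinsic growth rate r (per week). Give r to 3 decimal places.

A = (66300000 − 1590000)/1590000 = 40.69811
31200000 = 66300000/(1 + 40.69811·e^(−r·18)) → e^(−18r) = (2.125 − 1)/40.69811 = 0.027643
r = −ln(0.027643)/18 = 3.5884/18

r ≈ 0.199 per week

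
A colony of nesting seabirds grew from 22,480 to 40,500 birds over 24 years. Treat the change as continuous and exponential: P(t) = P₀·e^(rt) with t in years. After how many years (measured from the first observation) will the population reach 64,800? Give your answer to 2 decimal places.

t ≈ 43.16 years

r = ln(40500/22480) / 24 ≈ 0.024528 per year
t = ln(64800/22480) / r = 1.05868 / 0.024528 ≈ 43.162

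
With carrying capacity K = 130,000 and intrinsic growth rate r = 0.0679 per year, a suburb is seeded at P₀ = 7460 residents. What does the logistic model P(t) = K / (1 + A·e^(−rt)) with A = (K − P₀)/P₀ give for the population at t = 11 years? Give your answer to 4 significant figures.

≈ 14,800 residents

A = (130000 − 7460)/7460 = 16.42627
P(11) = 130000 / (1 + 16.42627·e^(−0.0679·11)) = 130000 / (1 + 16.42627·0.473833)
= 130000 / 8.78331 ≈ 14800.79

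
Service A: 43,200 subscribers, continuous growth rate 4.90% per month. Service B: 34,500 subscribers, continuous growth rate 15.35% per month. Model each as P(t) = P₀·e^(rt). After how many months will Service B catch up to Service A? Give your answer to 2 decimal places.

43200·e^(0.049t) = 34500·e^(0.1535t)
43200/34500 = e^((0.1535 − 0.049)t) → ln(1.25217) = 0.1045·t
t = 0.22488 / 0.1045

t ≈ 2.15 months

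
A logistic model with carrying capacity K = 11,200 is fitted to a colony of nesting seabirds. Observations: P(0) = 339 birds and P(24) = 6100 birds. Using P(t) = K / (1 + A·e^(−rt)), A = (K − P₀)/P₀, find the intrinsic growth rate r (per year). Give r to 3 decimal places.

r ≈ 0.152 per year

A = (11200 − 339)/339 = 32.03835
6100 = 11200/(1 + 32.03835·e^(−r·24)) → e^(−24r) = (1.83607 − 1)/32.03835 = 0.026096
r = −ln(0.026096)/24 = 3.64598/24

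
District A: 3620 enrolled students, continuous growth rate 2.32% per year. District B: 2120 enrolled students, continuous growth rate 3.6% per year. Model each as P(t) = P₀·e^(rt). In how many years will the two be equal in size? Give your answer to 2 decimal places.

t ≈ 41.80 years

3620·e^(0.0232t) = 2120·e^(0.036t)
3620/2120 = e^((0.036 − 0.0232)t) → ln(1.70755) = 0.0128·t
t = 0.53506 / 0.0128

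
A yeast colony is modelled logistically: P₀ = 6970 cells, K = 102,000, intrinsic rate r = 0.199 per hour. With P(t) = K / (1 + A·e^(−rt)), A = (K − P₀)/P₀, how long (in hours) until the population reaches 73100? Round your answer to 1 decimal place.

t ≈ 17.8 hours

A = (102000 − 6970)/6970 = 13.63415
73100 = 102000/(1 + 13.63415·e^(−0.199t)) → 1 + 13.63415·e^(−0.199t) = 1.39535
e^(−0.199t) = 0.028997 → t = ln(34.48637)/0.199 = 3.54056/0.199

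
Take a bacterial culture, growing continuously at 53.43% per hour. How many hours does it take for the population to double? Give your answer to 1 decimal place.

doubling time = ln(2) / |r| = 0.69315 / 0.5343

doubling time ≈ 1.3 hours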